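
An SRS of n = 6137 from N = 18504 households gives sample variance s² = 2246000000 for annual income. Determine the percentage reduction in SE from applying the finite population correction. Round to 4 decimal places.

f = n/N = 6137/18504 = 0.33165802.
SE_no-fpc = √(s²/n) = 604.96021; SE_fpc = √((1−f)s²/n) = 494.5682.
Ratio = √(1−f) = 0.81752185. Reduction = 100·(1 − 0.81752185) = 18.2478%.

18.2478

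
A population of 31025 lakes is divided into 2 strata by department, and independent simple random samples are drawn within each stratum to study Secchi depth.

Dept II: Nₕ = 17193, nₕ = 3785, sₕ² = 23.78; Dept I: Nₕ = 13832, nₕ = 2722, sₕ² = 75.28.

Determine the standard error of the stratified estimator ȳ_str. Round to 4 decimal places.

Var(ȳ_str) = Σₕ Wₕ²(1 − fₕ)sₕ²/nₕ with Wₕ = Nₕ/N, N = 31025.
Dept II: Wₕ = 0.55416600; term = 0.55416600²·(1 − 0.22014773)·23.78/3785 = 0.0015046589.
Dept I: Wₕ = 0.44583400; term = 0.44583400²·(1 − 0.19679005)·75.28/2722 = 0.0044153684.
Sum = 0.0059200273.
SE = √(0.0059200273) = 0.0769.

0.0769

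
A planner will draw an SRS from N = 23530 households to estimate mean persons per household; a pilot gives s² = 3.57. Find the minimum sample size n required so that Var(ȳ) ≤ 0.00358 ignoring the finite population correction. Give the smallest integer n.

Without fpc, n₀ = s²/D = 3.57/0.00358 = 997.2067.
Rounding up, n = 998.

998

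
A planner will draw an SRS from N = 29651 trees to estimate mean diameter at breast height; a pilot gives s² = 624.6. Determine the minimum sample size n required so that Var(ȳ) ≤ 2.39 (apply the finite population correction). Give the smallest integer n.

260

Without fpc, n₀ = s²/D = 624.6/2.39 = 261.3389.
With fpc, (1 − n/N)·s²/n ≤ D requires n ≥ n₀/(1 + n₀/N) = 261.3389/(1 + 261.3389/29651) = 259.0556.
Rounding up, n = 260.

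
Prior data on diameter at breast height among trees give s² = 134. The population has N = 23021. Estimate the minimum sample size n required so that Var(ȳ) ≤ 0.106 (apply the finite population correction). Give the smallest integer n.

Without fpc, n₀ = s²/D = 134/0.106 = 1264.1509.
With fpc, (1 − n/N)·s²/n ≤ D requires n ≥ n₀/(1 + n₀/N) = 1264.1509/(1 + 1264.1509/23021) = 1198.3462.
Rounding up, n = 1199.

1199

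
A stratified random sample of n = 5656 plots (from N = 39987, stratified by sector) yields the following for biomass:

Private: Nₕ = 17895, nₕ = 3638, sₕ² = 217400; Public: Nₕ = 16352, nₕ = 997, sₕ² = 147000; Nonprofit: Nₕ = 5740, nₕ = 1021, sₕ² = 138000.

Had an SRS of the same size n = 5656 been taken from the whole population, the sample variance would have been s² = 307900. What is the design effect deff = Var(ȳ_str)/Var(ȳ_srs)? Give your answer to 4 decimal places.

0.7484

Var(ȳ_str) = Σ Wₕ²(1−fₕ)sₕ²/nₕ with Wₕ = Nₕ/39987:
  Private: (17895/39987)²·(1−3638/17895)·217400/3638 = 9.5349639
  Public: (16352/39987)²·(1−997/16352)·147000/997 = 23.152891
  Nonprofit: (5740/39987)²·(1−1021/5740)·138000/1021 = 2.2896946
  → Var(ȳ_str) = 34.97755.
Var(ȳ_srs) = (1 − 5656/39987)·307900/5656 = 46.737763.
deff = 34.97755 / 46.737763 = 0.7484.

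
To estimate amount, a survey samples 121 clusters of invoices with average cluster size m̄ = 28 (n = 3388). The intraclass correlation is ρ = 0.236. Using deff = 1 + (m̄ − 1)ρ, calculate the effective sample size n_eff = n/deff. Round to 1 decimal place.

459.6

deff = 1 + (28 − 1)·0.236 = 1 + 6.372 = 7.372.
n_eff = 3388 / 7.372 = 459.6.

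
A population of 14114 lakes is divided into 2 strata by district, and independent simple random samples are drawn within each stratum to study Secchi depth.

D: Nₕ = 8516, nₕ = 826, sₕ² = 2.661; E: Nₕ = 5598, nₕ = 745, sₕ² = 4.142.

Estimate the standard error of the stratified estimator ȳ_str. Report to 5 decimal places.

Var(ȳ_str) = Σₕ Wₕ²(1 − fₕ)sₕ²/nₕ with Wₕ = Nₕ/N, N = 14114.
D: Wₕ = 0.60337254; term = 0.60337254²·(1 − 0.09699389)·2.661/826 = 0.0010590747.
E: Wₕ = 0.39662746; term = 0.39662746²·(1 − 0.13308324)·4.142/745 = 7.582227 × 10^-4.
Sum = 0.0018172974.
SE = √(0.0018172974) = 0.04263.

0.04263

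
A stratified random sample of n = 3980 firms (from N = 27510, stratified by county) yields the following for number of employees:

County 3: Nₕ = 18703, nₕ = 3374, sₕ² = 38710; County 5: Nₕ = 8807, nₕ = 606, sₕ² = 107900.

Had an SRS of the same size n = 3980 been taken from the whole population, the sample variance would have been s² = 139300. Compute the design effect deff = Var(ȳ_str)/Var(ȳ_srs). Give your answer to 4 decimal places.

0.7128

Var(ȳ_str) = Σ Wₕ²(1−fₕ)sₕ²/nₕ with Wₕ = Nₕ/27510:
  County 3: (18703/27510)²·(1−3374/18703)·38710/3374 = 4.3463231
  County 5: (8807/27510)²·(1−606/8807)·107900/606 = 16.992702
  → Var(ȳ_str) = 21.339025.
Var(ȳ_srs) = (1 − 3980/27510)·139300/3980 = 29.936387.
deff = 21.339025 / 29.936387 = 0.7128.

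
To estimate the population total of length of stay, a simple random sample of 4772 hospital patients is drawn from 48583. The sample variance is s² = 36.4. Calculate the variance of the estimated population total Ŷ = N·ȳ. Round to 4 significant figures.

1.624 × 10^7

Var(Ŷ) = N²·Var(ȳ) = N²·(1 − n/N)·s²/n.
f = 4772/48583 = 0.09822366; Var(ȳ) = 0.90177634·36.4/4772 = 0.0068785957.
Var(Ŷ) = 48583² · 0.0068785957 = 1.6235604 × 10^7.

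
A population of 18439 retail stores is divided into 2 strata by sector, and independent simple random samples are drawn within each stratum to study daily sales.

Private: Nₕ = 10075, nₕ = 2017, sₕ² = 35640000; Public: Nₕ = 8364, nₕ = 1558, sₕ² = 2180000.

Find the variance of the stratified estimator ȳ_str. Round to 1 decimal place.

4453.5

Var(ȳ_str) = Σₕ Wₕ²(1 − fₕ)sₕ²/nₕ with Wₕ = Nₕ/N, N = 18439.
Private: Wₕ = 0.54639623; term = 0.54639623²·(1 − 0.20019851)·35640000/2017 = 4219.1929.
Public: Wₕ = 0.45360377; term = 0.45360377²·(1 − 0.18627451)·2180000/1558 = 234.27194.
Sum = 4453.4648.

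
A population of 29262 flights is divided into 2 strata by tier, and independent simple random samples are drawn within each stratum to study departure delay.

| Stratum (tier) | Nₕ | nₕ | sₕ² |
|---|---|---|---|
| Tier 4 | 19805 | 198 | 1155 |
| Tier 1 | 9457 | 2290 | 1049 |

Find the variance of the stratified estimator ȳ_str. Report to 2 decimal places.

2.68

Var(ȳ_str) = Σₕ Wₕ²(1 − fₕ)sₕ²/nₕ with Wₕ = Nₕ/N, N = 29262.
Tier 4: Wₕ = 0.67681635; term = 0.67681635²·(1 − 0.00999748)·1155/198 = 2.6454209.
Tier 1: Wₕ = 0.32318365; term = 0.32318365²·(1 − 0.24214867)·1049/2290 = 0.036259582.
Sum = 2.6816805.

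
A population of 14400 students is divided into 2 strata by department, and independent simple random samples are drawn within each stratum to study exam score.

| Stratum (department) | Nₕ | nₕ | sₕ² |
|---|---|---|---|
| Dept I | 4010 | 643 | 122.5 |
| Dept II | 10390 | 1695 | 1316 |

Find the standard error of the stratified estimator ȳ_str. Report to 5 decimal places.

Var(ȳ_str) = Σₕ Wₕ²(1 − fₕ)sₕ²/nₕ with Wₕ = Nₕ/N, N = 14400.
Dept I: Wₕ = 0.27847222; term = 0.27847222²·(1 − 0.16034913)·122.5/643 = 0.012404739.
Dept II: Wₕ = 0.72152778; term = 0.72152778²·(1 − 0.16313763)·1316/1695 = 0.33825664.
Sum = 0.35066138.
SE = √(0.35066138) = 0.59217.

0.59217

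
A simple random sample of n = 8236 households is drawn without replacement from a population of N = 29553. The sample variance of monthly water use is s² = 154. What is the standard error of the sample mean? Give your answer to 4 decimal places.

0.1161

Under SRS without replacement, Var(ȳ) = (1 − f)·s²/n with f = n/N = 8236/29553 = 0.27868575.
Var(ȳ) = (1 − 0.27868575)·154/8236 = 0.72131425·0.018698397 = 0.01348742.
SE(ȳ) = √(0.01348742) = 0.1161.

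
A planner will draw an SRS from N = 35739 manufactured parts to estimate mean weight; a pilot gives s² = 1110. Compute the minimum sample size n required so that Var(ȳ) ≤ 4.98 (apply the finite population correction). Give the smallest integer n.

222

Without fpc, n₀ = s²/D = 1110/4.98 = 222.8916.
With fpc, (1 − n/N)·s²/n ≤ D requires n ≥ n₀/(1 + n₀/N) = 222.8916/(1 + 222.8916/35739) = 221.5101.
Rounding up, n = 222.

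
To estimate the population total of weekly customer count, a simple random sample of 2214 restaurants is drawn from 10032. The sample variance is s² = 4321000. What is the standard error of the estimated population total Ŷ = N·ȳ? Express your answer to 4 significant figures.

Var(Ŷ) = N²·Var(ȳ) = N²·(1 − n/N)·s²/n.
f = 2214/10032 = 0.22069378; Var(ȳ) = 0.77930622·4321000/2214 = 1520.9495.
Var(Ŷ) = 10032² · 1520.9495 = 1.5306992 × 10^11.
SE(Ŷ) = √(1.5306992 × 10^11) = 391200.

391200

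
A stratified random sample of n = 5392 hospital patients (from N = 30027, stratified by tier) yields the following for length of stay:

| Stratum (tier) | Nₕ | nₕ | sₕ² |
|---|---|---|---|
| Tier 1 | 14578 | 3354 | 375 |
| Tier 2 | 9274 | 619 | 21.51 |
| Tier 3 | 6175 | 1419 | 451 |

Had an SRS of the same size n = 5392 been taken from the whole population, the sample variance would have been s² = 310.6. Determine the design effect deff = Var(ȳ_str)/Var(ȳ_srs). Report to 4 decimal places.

Var(ȳ_str) = Σ Wₕ²(1−fₕ)sₕ²/nₕ with Wₕ = Nₕ/30027:
  Tier 1: (14578/30027)²·(1−3354/14578)·375/3354 = 0.020290368
  Tier 2: (9274/30027)²·(1−619/9274)·21.51/619 = 0.0030935706
  Tier 3: (6175/30027)²·(1−1419/6175)·451/1419 = 0.010352591
  → Var(ȳ_str) = 0.03373653.
Var(ȳ_srs) = (1 − 5392/30027)·310.6/5392 = 0.047259834.
deff = 0.03373653 / 0.047259834 = 0.7139.

0.7139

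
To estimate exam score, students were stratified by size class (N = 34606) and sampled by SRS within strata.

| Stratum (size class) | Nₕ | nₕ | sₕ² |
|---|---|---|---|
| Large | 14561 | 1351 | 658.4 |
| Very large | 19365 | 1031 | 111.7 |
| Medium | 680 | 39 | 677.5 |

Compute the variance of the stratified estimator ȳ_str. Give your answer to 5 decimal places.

Var(ȳ_str) = Σₕ Wₕ²(1 − fₕ)sₕ²/nₕ with Wₕ = Nₕ/N, N = 34606.
Large: Wₕ = 0.42076519; term = 0.42076519²·(1 − 0.09278209)·658.4/1351 = 0.07827547.
Very large: Wₕ = 0.55958504; term = 0.55958504²·(1 − 0.05324038)·111.7/1031 = 0.032119326.
Medium: Wₕ = 0.01964977; term = 0.01964977²·(1 − 0.05735294)·677.5/39 = 0.006322791.
Sum = 0.11671759.

0.11672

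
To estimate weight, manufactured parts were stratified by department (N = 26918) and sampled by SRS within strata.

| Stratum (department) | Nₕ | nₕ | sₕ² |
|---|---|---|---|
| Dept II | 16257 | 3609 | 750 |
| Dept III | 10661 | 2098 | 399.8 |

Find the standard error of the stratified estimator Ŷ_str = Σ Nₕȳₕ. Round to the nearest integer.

7754

Var(Ŷ_str) = Σₕ Nₕ²(1 − fₕ)sₕ²/nₕ.
Dept II: 16257²·(1 − 3609/16257)·750/3609 = 4.2730369 × 10^7.
Dept III: 10661²·(1 − 2098/10661)·399.8/2098 = 1.7396472 × 10^7.
Sum = 6.0126841 × 10^7.
SE = √(6.0126841 × 10^7) = 7754.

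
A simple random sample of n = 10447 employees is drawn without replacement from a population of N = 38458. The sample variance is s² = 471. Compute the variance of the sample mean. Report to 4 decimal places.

Under SRS without replacement, Var(ȳ) = (1 − f)·s²/n with f = n/N = 10447/38458 = 0.27164699.
Var(ȳ) = (1 − 0.27164699)·471/10447 = 0.72835301·0.045084713 = 0.032837587.

0.0328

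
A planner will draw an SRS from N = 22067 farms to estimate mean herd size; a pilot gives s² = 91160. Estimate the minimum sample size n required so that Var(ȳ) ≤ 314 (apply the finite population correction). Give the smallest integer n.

287

Without fpc, n₀ = s²/D = 91160/314 = 290.3185.
With fpc, (1 − n/N)·s²/n ≤ D requires n ≥ n₀/(1 + n₀/N) = 290.3185/(1 + 290.3185/22067) = 286.5486.
Rounding up, n = 287.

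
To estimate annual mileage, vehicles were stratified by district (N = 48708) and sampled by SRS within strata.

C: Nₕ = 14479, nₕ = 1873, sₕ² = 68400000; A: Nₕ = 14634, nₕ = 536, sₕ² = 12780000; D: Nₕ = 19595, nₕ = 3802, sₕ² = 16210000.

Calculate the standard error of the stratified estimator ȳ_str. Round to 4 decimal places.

73.7501

Var(ȳ_str) = Σₕ Wₕ²(1 − fₕ)sₕ²/nₕ with Wₕ = Nₕ/N, N = 48708.
C: Wₕ = 0.29726123; term = 0.29726123²·(1 − 0.12935976)·68400000/1873 = 2809.5295.
A: Wₕ = 0.30044346; term = 0.30044346²·(1 − 0.03662703)·12780000/536 = 2073.414.
D: Wₕ = 0.40229531; term = 0.40229531²·(1 − 0.19402909)·16210000/3802 = 556.13498.
Sum = 5439.0785.
SE = √(5439.0785) = 73.7501.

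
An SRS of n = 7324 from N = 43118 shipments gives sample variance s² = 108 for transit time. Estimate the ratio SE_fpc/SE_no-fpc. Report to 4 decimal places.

f = n/N = 7324/43118 = 0.16985946.
SE_no-fpc = √(s²/n) = 0.12143328; SE_fpc = √((1−f)s²/n) = 0.11064035.
Ratio = √(1−f) = 0.91112049.

0.9111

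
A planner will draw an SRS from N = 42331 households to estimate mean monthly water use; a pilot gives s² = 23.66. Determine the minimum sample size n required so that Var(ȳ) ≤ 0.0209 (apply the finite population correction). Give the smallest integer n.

1103

Without fpc, n₀ = s²/D = 23.66/0.0209 = 1132.0574.
With fpc, (1 − n/N)·s²/n ≤ D requires n ≥ n₀/(1 + n₀/N) = 1132.0574/(1 + 1132.0574/42331) = 1102.5713.
Rounding up, n = 1103.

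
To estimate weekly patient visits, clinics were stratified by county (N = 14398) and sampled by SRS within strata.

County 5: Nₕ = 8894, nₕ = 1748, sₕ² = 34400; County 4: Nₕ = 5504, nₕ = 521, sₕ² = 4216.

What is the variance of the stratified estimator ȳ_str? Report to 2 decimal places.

Var(ȳ_str) = Σₕ Wₕ²(1 − fₕ)sₕ²/nₕ with Wₕ = Nₕ/N, N = 14398.
County 5: Wₕ = 0.61772468; term = 0.61772468²·(1 − 0.19653699)·34400/1748 = 6.0335486.
County 4: Wₕ = 0.38227532; term = 0.38227532²·(1 − 0.09465843)·4216/521 = 1.0706015.
Sum = 7.1041501.

7.10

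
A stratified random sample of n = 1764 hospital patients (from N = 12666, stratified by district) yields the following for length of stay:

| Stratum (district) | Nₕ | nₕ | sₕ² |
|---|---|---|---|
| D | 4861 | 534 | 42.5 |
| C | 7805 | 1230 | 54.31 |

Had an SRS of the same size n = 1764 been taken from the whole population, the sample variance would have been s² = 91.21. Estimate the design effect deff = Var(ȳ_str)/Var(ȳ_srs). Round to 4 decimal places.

Var(ȳ_str) = Σ Wₕ²(1−fₕ)sₕ²/nₕ with Wₕ = Nₕ/12666:
  D: (4861/12666)²·(1−534/4861)·42.5/534 = 0.01043473
  C: (7805/12666)²·(1−1230/7805)·54.31/1230 = 0.014124217
  → Var(ȳ_str) = 0.024558947.
Var(ȳ_srs) = (1 − 1764/12666)·91.21/1764 = 0.044505181.
deff = 0.024558947 / 0.044505181 = 0.5518.

0.5518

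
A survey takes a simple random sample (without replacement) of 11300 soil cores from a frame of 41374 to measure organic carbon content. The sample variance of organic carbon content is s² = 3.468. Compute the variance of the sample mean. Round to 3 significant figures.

2.23 × 10^-4

Under SRS without replacement, Var(ȳ) = (1 − f)·s²/n with f = n/N = 11300/41374 = 0.27311838.
Var(ȳ) = (1 − 0.27311838)·3.468/11300 = 0.72688162·3.0690265 × 10^-4 = 2.230819 × 10^-4.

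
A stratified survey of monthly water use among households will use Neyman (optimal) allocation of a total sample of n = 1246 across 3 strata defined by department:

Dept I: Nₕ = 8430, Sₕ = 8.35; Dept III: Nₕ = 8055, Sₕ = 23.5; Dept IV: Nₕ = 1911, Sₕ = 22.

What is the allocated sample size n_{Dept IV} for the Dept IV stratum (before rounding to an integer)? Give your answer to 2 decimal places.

Neyman allocation: nₕ = n·NₕSₕ / Σⱼ NⱼSⱼ.
Σ NⱼSⱼ = 8430·8.35 + 8055·23.5 + 1911·22 = 301725.
n_{Dept IV} = 1246·1911·22 / 301725 = 173.62.

173.62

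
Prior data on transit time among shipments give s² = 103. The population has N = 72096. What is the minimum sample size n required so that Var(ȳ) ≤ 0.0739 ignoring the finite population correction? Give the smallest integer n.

1394

Without fpc, n₀ = s²/D = 103/0.0739 = 1393.7754.
Rounding up, n = 1394.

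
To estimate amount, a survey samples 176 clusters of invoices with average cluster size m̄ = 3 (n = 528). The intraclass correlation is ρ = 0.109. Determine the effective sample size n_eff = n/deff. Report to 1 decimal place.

433.5

deff = 1 + (3 − 1)·0.109 = 1 + 0.218 = 1.218.
n_eff = 528 / 1.218 = 433.5.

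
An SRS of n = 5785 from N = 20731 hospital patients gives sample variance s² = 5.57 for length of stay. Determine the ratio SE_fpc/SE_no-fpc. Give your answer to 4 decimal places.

f = n/N = 5785/20731 = 0.27905070.
SE_no-fpc = √(s²/n) = 0.031029581; SE_fpc = √((1−f)s²/n) = 0.026346825.
Ratio = √(1−f) = 0.84908734.

0.8491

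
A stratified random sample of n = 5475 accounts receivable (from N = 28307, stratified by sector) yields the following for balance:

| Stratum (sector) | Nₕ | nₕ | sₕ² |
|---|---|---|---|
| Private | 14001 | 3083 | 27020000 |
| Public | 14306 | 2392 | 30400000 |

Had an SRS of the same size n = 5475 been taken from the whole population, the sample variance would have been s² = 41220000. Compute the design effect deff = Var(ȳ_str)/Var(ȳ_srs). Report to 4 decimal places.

Var(ȳ_str) = Σ Wₕ²(1−fₕ)sₕ²/nₕ with Wₕ = Nₕ/28307:
  Private: (14001/28307)²·(1−3083/14001)·27020000/3083 = 1671.9615
  Public: (14306/28307)²·(1−2392/14306)·30400000/2392 = 2703.3392
  → Var(ȳ_str) = 4375.3007.
Var(ȳ_srs) = (1 − 5475/28307)·41220000/5475 = 6072.5902.
deff = 4375.3007 / 6072.5902 = 0.7205.

0.7205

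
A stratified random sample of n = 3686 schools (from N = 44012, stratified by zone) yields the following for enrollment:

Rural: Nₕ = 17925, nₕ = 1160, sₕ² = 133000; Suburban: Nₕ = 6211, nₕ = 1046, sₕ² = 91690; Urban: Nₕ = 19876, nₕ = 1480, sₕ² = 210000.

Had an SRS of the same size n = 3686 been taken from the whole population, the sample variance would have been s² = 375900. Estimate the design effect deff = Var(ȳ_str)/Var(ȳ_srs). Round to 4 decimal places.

0.4925

Var(ȳ_str) = Σ Wₕ²(1−fₕ)sₕ²/nₕ with Wₕ = Nₕ/44012:
  Rural: (17925/44012)²·(1−1160/17925)·133000/1160 = 17.787469
  Suburban: (6211/44012)²·(1−1046/6211)·91690/1046 = 1.4517102
  Urban: (19876/44012)²·(1−1480/19876)·210000/1480 = 26.783527
  → Var(ȳ_str) = 46.022706.
Var(ȳ_srs) = (1 − 3686/44012)·375900/3686 = 93.439614.
deff = 46.022706 / 93.439614 = 0.4925.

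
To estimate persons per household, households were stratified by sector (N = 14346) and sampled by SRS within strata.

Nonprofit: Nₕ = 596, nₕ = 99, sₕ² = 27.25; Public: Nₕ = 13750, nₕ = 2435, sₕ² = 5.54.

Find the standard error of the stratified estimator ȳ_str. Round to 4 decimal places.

Var(ȳ_str) = Σₕ Wₕ²(1 − fₕ)sₕ²/nₕ with Wₕ = Nₕ/N, N = 14346.
Nonprofit: Wₕ = 0.04154468; term = 0.04154468²·(1 − 0.16610738)·27.25/99 = 3.9616154 × 10^-4.
Public: Wₕ = 0.95845532; term = 0.95845532²·(1 − 0.17709091)·5.54/2435 = 0.0017199127.
Sum = 0.0021160742.
SE = √(0.0021160742) = 0.0460.

0.0460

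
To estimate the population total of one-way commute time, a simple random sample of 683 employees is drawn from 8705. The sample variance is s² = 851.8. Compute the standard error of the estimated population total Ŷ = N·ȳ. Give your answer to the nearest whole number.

Var(Ŷ) = N²·Var(ȳ) = N²·(1 − n/N)·s²/n.
f = 683/8705 = 0.07846065; Var(ȳ) = 0.92153935·851.8/683 = 1.1492931.
Var(Ŷ) = 8705² · 1.1492931 = 8.7090012 × 10^7.
SE(Ŷ) = √(8.7090012 × 10^7) = 9332.

9332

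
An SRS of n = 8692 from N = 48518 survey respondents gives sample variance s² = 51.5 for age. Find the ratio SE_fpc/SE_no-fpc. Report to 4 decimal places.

f = n/N = 8692/48518 = 0.17915001.
SE_no-fpc = √(s²/n) = 0.076973947; SE_fpc = √((1−f)s²/n) = 0.06973899.
Ratio = √(1−f) = 0.90600772.

0.9060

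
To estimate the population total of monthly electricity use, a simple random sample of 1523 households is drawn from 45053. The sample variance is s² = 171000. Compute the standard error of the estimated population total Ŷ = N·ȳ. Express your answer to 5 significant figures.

Var(Ŷ) = N²·Var(ȳ) = N²·(1 − n/N)·s²/n.
f = 1523/45053 = 0.03380463; Var(ȳ) = 0.96619537·171000/1523 = 108.48287.
Var(Ŷ) = 45053² · 108.48287 = 2.2019558 × 10^11.
SE(Ŷ) = √(2.2019558 × 10^11) = 469250.

469250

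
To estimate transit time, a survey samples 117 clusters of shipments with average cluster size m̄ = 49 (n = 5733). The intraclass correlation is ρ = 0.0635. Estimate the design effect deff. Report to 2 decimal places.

deff = 1 + (49 − 1)·0.0635 = 1 + 3.048 = 4.048.

4.05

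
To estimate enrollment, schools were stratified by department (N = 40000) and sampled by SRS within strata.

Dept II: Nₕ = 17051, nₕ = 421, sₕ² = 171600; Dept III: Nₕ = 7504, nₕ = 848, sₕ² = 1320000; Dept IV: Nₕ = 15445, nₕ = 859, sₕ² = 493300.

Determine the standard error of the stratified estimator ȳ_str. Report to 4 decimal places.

14.2016

Var(ȳ_str) = Σₕ Wₕ²(1 − fₕ)sₕ²/nₕ with Wₕ = Nₕ/N, N = 40000.
Dept II: Wₕ = 0.42627500; term = 0.42627500²·(1 − 0.02469063)·171600/421 = 72.236602.
Dept III: Wₕ = 0.18760000; term = 0.18760000²·(1 − 0.11300640)·1320000/848 = 48.59194.
Dept IV: Wₕ = 0.38612500; term = 0.38612500²·(1 − 0.05561670)·493300/859 = 80.857832.
Sum = 201.68637.
SE = √(201.68637) = 14.2016.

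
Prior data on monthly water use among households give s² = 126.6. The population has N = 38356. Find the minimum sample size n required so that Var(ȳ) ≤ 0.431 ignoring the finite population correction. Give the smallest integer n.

Without fpc, n₀ = s²/D = 126.6/0.431 = 293.7355.
Rounding up, n = 294.

294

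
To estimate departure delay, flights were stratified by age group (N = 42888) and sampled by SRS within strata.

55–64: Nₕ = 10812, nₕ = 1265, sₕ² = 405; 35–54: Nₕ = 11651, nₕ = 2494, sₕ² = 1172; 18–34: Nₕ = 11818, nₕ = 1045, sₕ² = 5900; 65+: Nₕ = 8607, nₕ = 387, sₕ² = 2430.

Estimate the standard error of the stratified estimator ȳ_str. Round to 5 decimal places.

0.82312

Var(ȳ_str) = Σₕ Wₕ²(1 − fₕ)sₕ²/nₕ with Wₕ = Nₕ/N, N = 42888.
55–64: Wₕ = 0.25209849; term = 0.25209849²·(1 − 0.11699963)·405/1265 = 0.017966599.
35–54: Wₕ = 0.27166107; term = 0.27166107²·(1 − 0.21405888)·1172/2494 = 0.02725687.
18–34: Wₕ = 0.27555493; term = 0.27555493²·(1 − 0.08842444)·5900/1045 = 0.3907912.
65+: Wₕ = 0.20068551; term = 0.20068551²·(1 − 0.04496340)·2430/387 = 0.2415168.
Sum = 0.67753147.
SE = √(0.67753147) = 0.82312.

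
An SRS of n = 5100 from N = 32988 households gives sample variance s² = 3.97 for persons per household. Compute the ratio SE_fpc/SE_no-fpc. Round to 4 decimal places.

0.9195

f = n/N = 5100/32988 = 0.15460167.
SE_no-fpc = √(s²/n) = 0.027900383; SE_fpc = √((1−f)s²/n) = 0.025653159.
Ratio = √(1−f) = 0.91945545.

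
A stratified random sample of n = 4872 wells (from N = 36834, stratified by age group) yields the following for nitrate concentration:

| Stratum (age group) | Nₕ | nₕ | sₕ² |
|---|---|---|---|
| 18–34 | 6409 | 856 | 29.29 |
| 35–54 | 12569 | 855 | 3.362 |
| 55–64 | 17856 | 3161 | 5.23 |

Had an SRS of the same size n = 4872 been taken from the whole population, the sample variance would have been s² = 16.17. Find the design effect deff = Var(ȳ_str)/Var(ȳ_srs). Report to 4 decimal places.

Var(ȳ_str) = Σ Wₕ²(1−fₕ)sₕ²/nₕ with Wₕ = Nₕ/36834:
  18–34: (6409/36834)²·(1−856/6409)·29.29/856 = 8.9756474 × 10^-4
  35–54: (12569/36834)²·(1−855/12569)·3.362/855 = 4.2671683 × 10^-4
  55–64: (17856/36834)²·(1−3161/17856)·5.23/3161 = 3.1998763 × 10^-4
  → Var(ȳ_str) = 0.0016442692.
Var(ȳ_srs) = (1 − 4872/36834)·16.17/4872 = 0.0028799689.
deff = 0.0016442692 / 0.0028799689 = 0.5709.

0.5709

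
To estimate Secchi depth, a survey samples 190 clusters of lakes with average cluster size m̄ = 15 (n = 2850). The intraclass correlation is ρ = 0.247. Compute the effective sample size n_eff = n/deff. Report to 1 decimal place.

deff = 1 + (15 − 1)·0.247 = 1 + 3.458 = 4.458.
n_eff = 2850 / 4.458 = 639.3.

639.3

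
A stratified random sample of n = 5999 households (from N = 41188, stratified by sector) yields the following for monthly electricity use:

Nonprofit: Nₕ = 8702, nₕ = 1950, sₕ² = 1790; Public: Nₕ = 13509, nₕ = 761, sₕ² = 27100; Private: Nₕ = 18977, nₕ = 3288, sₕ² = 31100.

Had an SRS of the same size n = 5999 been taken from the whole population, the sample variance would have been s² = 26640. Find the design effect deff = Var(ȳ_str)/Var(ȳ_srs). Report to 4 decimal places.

Var(ȳ_str) = Σ Wₕ²(1−fₕ)sₕ²/nₕ with Wₕ = Nₕ/41188:
  Nonprofit: (8702/41188)²·(1−1950/8702)·1790/1950 = 0.031792781
  Public: (13509/41188)²·(1−761/13509)·27100/761 = 3.6150015
  Private: (18977/41188)²·(1−3288/18977)·31100/3288 = 1.6600073
  → Var(ȳ_str) = 5.3068016.
Var(ȳ_srs) = (1 − 5999/41188)·26640/5999 = 3.7939498.
deff = 5.3068016 / 3.7939498 = 1.3988.

1.3988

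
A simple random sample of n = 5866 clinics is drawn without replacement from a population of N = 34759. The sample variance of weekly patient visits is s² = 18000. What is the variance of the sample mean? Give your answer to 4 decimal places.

Under SRS without replacement, Var(ȳ) = (1 − f)·s²/n with f = n/N = 5866/34759 = 0.16876205.
Var(ȳ) = (1 − 0.16876205)·18000/5866 = 0.83123795·3.0685305 = 2.550679.

2.5507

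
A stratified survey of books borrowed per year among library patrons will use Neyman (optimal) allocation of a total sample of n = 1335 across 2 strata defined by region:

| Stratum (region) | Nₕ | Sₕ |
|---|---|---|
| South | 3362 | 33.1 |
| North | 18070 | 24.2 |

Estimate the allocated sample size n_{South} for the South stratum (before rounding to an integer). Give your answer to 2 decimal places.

Neyman allocation: nₕ = n·NₕSₕ / Σⱼ NⱼSⱼ.
Σ NⱼSⱼ = 3362·33.1 + 18070·24.2 = 548576.2.
n_{South} = 1335·3362·33.1 / 548576.2 = 270.81.

270.81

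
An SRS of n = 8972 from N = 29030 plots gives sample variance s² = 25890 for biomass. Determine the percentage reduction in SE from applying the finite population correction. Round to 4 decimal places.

f = n/N = 8972/29030 = 0.30905959.
SE_no-fpc = √(s²/n) = 1.6987184; SE_fpc = √((1−f)s²/n) = 1.4120227.
Ratio = √(1−f) = 0.83122825. Reduction = 100·(1 − 0.83122825) = 16.8772%.

16.8772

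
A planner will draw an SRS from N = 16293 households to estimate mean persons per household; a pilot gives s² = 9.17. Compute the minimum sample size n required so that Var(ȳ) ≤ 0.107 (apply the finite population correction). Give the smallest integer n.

86

Without fpc, n₀ = s²/D = 9.17/0.107 = 85.7009.
With fpc, (1 − n/N)·s²/n ≤ D requires n ≥ n₀/(1 + n₀/N) = 85.7009/(1 + 85.7009/16293) = 85.2525.
Rounding up, n = 86.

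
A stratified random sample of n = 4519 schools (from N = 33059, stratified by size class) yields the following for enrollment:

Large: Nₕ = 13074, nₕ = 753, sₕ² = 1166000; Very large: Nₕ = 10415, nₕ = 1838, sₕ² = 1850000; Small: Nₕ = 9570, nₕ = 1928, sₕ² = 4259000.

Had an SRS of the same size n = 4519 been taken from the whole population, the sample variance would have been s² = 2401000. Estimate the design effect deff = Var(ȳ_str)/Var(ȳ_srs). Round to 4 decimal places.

Var(ȳ_str) = Σ Wₕ²(1−fₕ)sₕ²/nₕ with Wₕ = Nₕ/33059:
  Large: (13074/33059)²·(1−753/13074)·1166000/753 = 228.23308
  Very large: (10415/33059)²·(1−1838/10415)·1850000/1838 = 82.269997
  Small: (9570/33059)²·(1−1928/9570)·4259000/1928 = 147.82237
  → Var(ȳ_str) = 458.32545.
Var(ȳ_srs) = (1 − 4519/33059)·2401000/4519 = 458.68451.
deff = 458.32545 / 458.68451 = 0.9992.

0.9992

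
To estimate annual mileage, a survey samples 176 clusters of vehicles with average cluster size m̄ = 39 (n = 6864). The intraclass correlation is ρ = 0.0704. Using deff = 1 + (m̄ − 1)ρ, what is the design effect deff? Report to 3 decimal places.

deff = 1 + (39 − 1)·0.0704 = 1 + 2.6752 = 3.6752.

3.675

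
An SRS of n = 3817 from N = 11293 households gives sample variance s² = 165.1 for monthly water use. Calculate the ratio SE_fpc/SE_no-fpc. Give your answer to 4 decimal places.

f = n/N = 3817/11293 = 0.33799699.
SE_no-fpc = √(s²/n) = 0.20797563; SE_fpc = √((1−f)s²/n) = 0.1692164.
Ratio = √(1−f) = 0.81363567.

0.8136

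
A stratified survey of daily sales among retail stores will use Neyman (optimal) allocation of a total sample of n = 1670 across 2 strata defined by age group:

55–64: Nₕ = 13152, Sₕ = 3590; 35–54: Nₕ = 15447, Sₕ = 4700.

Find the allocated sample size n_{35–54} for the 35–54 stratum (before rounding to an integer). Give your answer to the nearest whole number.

1012

Neyman allocation: nₕ = n·NₕSₕ / Σⱼ NⱼSⱼ.
Σ NⱼSⱼ = 13152·3590 + 15447·4700 = 1.1981658 × 10^8.
n_{35–54} = 1670·15447·4700 / (1.1981658 × 10^8) = 1012.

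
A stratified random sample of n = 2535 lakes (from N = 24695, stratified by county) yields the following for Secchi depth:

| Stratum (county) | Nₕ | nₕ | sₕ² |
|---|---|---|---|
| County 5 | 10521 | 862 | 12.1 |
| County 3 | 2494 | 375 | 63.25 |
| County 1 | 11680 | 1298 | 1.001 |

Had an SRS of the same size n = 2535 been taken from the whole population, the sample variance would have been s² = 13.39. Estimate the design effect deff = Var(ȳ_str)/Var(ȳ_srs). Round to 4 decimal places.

Var(ȳ_str) = Σ Wₕ²(1−fₕ)sₕ²/nₕ with Wₕ = Nₕ/24695:
  County 5: (10521/24695)²·(1−862/10521)·12.1/862 = 0.0023391024
  County 3: (2494/24695)²·(1−375/2494)·63.25/375 = 0.0014616339
  County 1: (11680/24695)²·(1−1298/11680)·1.001/1298 = 1.5334344 × 10^-4
  → Var(ȳ_str) = 0.0039540797.
Var(ȳ_srs) = (1 − 2535/24695)·13.39/2535 = 0.0047398363.
deff = 0.0039540797 / 0.0047398363 = 0.8342.

0.8342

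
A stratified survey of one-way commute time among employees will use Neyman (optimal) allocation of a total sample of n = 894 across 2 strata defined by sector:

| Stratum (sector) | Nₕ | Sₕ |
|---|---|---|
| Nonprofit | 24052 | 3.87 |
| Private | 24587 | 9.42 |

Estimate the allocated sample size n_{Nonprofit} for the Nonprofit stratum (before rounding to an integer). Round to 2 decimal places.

Neyman allocation: nₕ = n·NₕSₕ / Σⱼ NⱼSⱼ.
Σ NⱼSⱼ = 24052·3.87 + 24587·9.42 = 324690.78.
n_{Nonprofit} = 894·24052·3.87 / 324690.78 = 256.29.

256.29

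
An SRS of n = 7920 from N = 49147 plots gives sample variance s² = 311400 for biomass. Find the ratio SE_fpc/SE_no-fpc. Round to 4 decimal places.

0.9159

f = n/N = 7920/49147 = 0.16114921.
SE_no-fpc = √(s²/n) = 6.2704212; SE_fpc = √((1−f)s²/n) = 5.7430034.
Ratio = √(1−f) = 0.91588798.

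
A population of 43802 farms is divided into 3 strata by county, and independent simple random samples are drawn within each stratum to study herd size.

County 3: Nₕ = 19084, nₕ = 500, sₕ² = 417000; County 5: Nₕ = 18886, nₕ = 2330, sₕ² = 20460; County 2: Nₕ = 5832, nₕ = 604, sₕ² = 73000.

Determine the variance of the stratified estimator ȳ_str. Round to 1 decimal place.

Var(ȳ_str) = Σₕ Wₕ²(1 − fₕ)sₕ²/nₕ with Wₕ = Nₕ/N, N = 43802.
County 3: Wₕ = 0.43568787; term = 0.43568787²·(1 − 0.02619996)·417000/500 = 154.16535.
County 5: Wₕ = 0.43116753; term = 0.43116753²·(1 − 0.12337181)·20460/2330 = 1.431058.
County 2: Wₕ = 0.13314461; term = 0.13314461²·(1 − 0.10356653)·73000/604 = 1.9206628.
Sum = 157.51707.

157.5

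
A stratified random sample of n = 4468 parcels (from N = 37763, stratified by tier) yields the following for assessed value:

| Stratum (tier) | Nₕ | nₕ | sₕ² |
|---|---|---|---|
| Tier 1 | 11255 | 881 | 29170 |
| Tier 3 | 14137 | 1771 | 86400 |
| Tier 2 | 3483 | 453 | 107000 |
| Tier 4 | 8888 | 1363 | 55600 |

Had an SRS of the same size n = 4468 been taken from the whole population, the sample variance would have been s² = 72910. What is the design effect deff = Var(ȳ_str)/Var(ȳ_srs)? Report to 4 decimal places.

0.8586

Var(ȳ_str) = Σ Wₕ²(1−fₕ)sₕ²/nₕ with Wₕ = Nₕ/37763:
  Tier 1: (11255/37763)²·(1−881/11255)·29170/881 = 2.7109361
  Tier 3: (14137/37763)²·(1−1771/14137)·86400/1771 = 5.9806544
  Tier 2: (3483/37763)²·(1−453/3483)·107000/453 = 1.7480293
  Tier 4: (8888/37763)²·(1−1363/8888)·55600/1363 = 1.913183
  → Var(ȳ_str) = 12.352803.
Var(ȳ_srs) = (1 − 4468/37763)·72910/4468 = 14.387537.
deff = 12.352803 / 14.387537 = 0.8586.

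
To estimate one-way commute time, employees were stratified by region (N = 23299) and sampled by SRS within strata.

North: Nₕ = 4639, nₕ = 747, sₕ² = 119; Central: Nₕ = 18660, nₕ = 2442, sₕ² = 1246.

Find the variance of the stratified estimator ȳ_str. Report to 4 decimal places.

Var(ȳ_str) = Σₕ Wₕ²(1 − fₕ)sₕ²/nₕ with Wₕ = Nₕ/N, N = 23299.
North: Wₕ = 0.19910726; term = 0.19910726²·(1 − 0.16102608)·119/747 = 0.005298452.
Central: Wₕ = 0.80089274; term = 0.80089274²·(1 − 0.13086817)·1246/2442 = 0.28445054.
Sum = 0.28974899.

0.2897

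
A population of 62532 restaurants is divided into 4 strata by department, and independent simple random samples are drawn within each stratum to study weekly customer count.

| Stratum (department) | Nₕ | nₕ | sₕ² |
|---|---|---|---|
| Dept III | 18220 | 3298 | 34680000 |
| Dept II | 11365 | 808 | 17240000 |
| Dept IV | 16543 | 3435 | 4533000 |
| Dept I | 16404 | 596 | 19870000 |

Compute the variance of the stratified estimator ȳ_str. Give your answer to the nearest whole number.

3670

Var(ȳ_str) = Σₕ Wₕ²(1 − fₕ)sₕ²/nₕ with Wₕ = Nₕ/N, N = 62532.
Dept III: Wₕ = 0.29137082; term = 0.29137082²·(1 − 0.18100988)·34680000/3298 = 731.13775.
Dept II: Wₕ = 0.18174695; term = 0.18174695²·(1 − 0.07109547)·17240000/808 = 654.68324.
Dept IV: Wₕ = 0.26455255; term = 0.26455255²·(1 − 0.20764069)·4533000/3435 = 73.182129.
Dept I: Wₕ = 0.26232969; term = 0.26232969²·(1 − 0.03633260)·19870000/596 = 2210.9232.
Sum = 3669.9263.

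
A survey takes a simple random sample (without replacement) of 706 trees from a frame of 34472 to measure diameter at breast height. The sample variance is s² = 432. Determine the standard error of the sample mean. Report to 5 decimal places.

Under SRS without replacement, Var(ȳ) = (1 − f)·s²/n with f = n/N = 706/34472 = 0.02048039.
Var(ȳ) = (1 − 0.02048039)·432/706 = 0.97951961·0.61189802 = 0.59936611.
SE(ȳ) = √(0.59936611) = 0.77419.

0.77419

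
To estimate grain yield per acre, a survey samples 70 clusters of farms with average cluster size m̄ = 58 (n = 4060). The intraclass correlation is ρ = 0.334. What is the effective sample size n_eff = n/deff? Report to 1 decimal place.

deff = 1 + (58 − 1)·0.334 = 1 + 19.038 = 20.038.
n_eff = 4060 / 20.038 = 202.6.

202.6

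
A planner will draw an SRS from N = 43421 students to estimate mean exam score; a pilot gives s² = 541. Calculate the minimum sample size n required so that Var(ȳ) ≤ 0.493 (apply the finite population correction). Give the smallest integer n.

Without fpc, n₀ = s²/D = 541/0.493 = 1097.3631.
With fpc, (1 − n/N)·s²/n ≤ D requires n ≥ n₀/(1 + n₀/N) = 1097.3631/(1 + 1097.3631/43421) = 1070.3135.
Rounding up, n = 1071.

1071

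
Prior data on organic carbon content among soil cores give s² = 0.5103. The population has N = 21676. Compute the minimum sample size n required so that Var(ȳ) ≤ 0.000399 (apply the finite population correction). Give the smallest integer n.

1208

Without fpc, n₀ = s²/D = 0.5103/0.000399 = 1278.9474.
With fpc, (1 − n/N)·s²/n ≤ D requires n ≥ n₀/(1 + n₀/N) = 1278.9474/(1 + 1278.9474/21676) = 1207.6901.
Rounding up, n = 1208.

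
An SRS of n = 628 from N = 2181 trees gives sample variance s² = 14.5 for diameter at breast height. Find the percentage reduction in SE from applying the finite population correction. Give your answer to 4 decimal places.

f = n/N = 628/2181 = 0.28794131.
SE_no-fpc = √(s²/n) = 0.15195122; SE_fpc = √((1−f)s²/n) = 0.12822186.
Ratio = √(1−f) = 0.84383570. Reduction = 100·(1 − 0.84383570) = 15.6164%.

15.6164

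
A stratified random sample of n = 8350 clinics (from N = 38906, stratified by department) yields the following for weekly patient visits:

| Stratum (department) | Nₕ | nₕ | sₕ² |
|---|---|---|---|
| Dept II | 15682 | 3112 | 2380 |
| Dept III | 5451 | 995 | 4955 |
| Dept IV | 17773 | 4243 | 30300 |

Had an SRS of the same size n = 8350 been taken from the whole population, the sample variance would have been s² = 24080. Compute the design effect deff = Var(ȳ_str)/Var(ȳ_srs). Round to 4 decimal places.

0.5801

Var(ȳ_str) = Σ Wₕ²(1−fₕ)sₕ²/nₕ with Wₕ = Nₕ/38906:
  Dept II: (15682/38906)²·(1−3112/15682)·2380/3112 = 0.099595779
  Dept III: (5451/38906)²·(1−995/5451)·4955/995 = 0.079911407
  Dept IV: (17773/38906)²·(1−4243/17773)·30300/4243 = 1.1344751
  → Var(ȳ_str) = 1.3139823.
Var(ȳ_srs) = (1 − 8350/38906)·24080/8350 = 2.2649047.
deff = 1.3139823 / 2.2649047 = 0.5801.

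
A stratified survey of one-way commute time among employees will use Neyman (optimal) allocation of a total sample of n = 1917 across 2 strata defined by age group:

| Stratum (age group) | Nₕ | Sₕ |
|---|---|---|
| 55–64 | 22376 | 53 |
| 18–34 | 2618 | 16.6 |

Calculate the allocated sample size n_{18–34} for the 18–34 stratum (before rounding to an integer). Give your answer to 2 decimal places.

67.77

Neyman allocation: nₕ = n·NₕSₕ / Σⱼ NⱼSⱼ.
Σ NⱼSⱼ = 22376·53 + 2618·16.6 = 1.2293868 × 10^6.
n_{18–34} = 1917·2618·16.6 / (1.2293868 × 10^6) = 67.77.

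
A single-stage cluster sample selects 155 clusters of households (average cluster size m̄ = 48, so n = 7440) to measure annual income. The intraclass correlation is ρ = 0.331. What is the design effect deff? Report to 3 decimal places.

16.557

deff = 1 + (48 − 1)·0.331 = 1 + 15.557 = 16.557.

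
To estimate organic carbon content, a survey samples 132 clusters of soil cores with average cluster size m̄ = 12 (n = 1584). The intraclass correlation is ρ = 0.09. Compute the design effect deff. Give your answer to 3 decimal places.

1.990

deff = 1 + (12 − 1)·0.09 = 1 + 0.99 = 1.99.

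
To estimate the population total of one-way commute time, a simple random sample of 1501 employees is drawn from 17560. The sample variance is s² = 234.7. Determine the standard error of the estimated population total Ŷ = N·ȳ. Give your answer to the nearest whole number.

6640

Var(Ŷ) = N²·Var(ȳ) = N²·(1 − n/N)·s²/n.
f = 1501/17560 = 0.08547836; Var(ȳ) = 0.91452164·234.7/1501 = 0.14299682.
Var(Ŷ) = 17560² · 0.14299682 = 4.4093584 × 10^7.
SE(Ŷ) = √(4.4093584 × 10^7) = 6640.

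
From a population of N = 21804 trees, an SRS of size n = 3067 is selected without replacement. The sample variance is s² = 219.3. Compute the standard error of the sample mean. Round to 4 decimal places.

Under SRS without replacement, Var(ȳ) = (1 − f)·s²/n with f = n/N = 3067/21804 = 0.14066226.
Var(ȳ) = (1 − 0.14066226)·219.3/3067 = 0.85933774·0.071503097 = 0.06144531.
SE(ȳ) = √(0.06144531) = 0.2479.

0.2479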